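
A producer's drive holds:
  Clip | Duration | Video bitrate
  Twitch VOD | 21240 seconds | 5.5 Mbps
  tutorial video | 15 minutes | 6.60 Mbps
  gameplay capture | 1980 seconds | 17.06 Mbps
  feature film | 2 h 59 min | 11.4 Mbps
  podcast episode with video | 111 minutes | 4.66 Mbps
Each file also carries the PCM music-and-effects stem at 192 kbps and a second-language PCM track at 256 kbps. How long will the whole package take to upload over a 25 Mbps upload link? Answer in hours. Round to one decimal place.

3.7 hours

Audio total: 192 + 256 = 448 kbps = 0.448 Mbps.
Twitch VOD: 5.948 Mbps × 21240 s = 126335.5 Mb
tutorial video: 7.048 Mbps × 900 s = 6343.2 Mb
gameplay capture: 17.508 Mbps × 1980 s = 34665.8 Mb
feature film: 11.848 Mbps × 10740 s = 127247.5 Mb
podcast episode with video: 5.108 Mbps × 6660 s = 34019.3 Mb
Total: 328611.4 Mb = 41076.4 MB.
At 25 Mbps: 328611.4 / 25 = 13144 s ≈ 3.65 hours.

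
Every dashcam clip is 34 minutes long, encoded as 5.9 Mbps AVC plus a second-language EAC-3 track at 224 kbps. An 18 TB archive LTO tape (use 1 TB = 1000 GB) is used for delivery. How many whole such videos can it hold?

11526

34 min = 2040 s
Audio: 224 kbps = 0.224 Mbps.
Total bitrate: 6.124 Mbps.
Per item: 6.124 Mbps × 2040 s = 12,493 Mb = 1,562 MB.
Capacity: 18 TB = 144,000,000 Mb; 11526.49 items → 11526 complete.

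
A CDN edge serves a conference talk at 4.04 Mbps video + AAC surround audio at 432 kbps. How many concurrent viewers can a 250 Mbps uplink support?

Audio: 432 kbps = 0.432 Mbps.
Per-viewer media rate: 4.472 Mbps.
250 Mbps = 250.0 Mbps; 250.0 / 4.472 = 55.90 → 55 viewers.

55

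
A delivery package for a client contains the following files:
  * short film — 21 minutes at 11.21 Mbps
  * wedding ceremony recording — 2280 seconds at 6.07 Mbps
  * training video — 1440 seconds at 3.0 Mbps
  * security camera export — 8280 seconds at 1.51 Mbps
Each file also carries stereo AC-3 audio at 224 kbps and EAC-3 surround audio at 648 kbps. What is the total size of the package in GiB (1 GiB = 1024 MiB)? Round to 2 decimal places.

Audio total: 224 + 648 = 872 kbps = 0.872 Mbps.
short film: 12.082 Mbps × 1260 s = 15223.3 Mb
wedding ceremony recording: 6.942 Mbps × 2280 s = 15827.8 Mb
training video: 3.872 Mbps × 1440 s = 5575.7 Mb
security camera export: 2.382 Mbps × 8280 s = 19723.0 Mb
Total: 56349.7 Mb = 7043.7 MB.
= 6.560 GiB.

6.56 GiB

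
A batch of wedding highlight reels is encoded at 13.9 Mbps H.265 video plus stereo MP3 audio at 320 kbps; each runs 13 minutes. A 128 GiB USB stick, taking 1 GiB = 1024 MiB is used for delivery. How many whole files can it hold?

13 min = 780 s
Audio: 320 kbps = 0.320 Mbps.
Total bitrate: 14.220 Mbps.
Per item: 14.220 Mbps × 780 s = 11,092 Mb = 1,386 MB.
Capacity: 128 GiB = 1,099,512 Mb; 99.13 items → 99 complete.

99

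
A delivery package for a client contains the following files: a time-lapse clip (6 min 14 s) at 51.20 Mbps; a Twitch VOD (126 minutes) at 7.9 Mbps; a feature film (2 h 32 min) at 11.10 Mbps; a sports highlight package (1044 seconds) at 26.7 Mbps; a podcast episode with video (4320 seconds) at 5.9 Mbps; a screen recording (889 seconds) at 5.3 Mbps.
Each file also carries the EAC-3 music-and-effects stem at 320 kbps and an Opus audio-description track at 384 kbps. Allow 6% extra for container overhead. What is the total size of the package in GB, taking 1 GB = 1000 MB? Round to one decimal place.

33.7 GB

Audio total: 320 + 384 = 704 kbps = 0.704 Mbps.
time-lapse clip: 51.904 Mbps × 374 s × 1.06 = 20576.8 Mb
Twitch VOD: 8.604 Mbps × 7560 s × 1.06 = 68949.0 Mb
feature film: 11.804 Mbps × 9120 s × 1.06 = 114111.6 Mb
sports highlight package: 27.404 Mbps × 1044 s × 1.06 = 30326.4 Mb
podcast episode with video: 6.604 Mbps × 4320 s × 1.06 = 30241.0 Mb
screen recording: 6.004 Mbps × 889 s × 1.06 = 5657.8 Mb
Total: 269862.7 Mb = 33732.8 MB.
= 33.73 GB.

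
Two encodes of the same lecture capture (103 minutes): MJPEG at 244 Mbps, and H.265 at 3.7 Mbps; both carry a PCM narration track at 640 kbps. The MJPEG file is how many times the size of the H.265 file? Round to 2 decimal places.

56.37

103 min = 6180 s
Audio: 640 kbps = 0.640 Mbps.
MJPEG: 244.640 Mbps × 6180 s = 1511875.2 Mb = 188.984 GB.
H.265: 4.340 Mbps × 6180 s = 26821.2 Mb = 3.353 GB.
Ratio: 188.984 / 3.353 = 56.369.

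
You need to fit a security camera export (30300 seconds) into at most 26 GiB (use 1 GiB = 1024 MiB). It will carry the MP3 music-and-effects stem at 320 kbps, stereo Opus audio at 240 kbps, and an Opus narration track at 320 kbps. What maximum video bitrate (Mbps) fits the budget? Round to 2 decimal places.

6.49 Mbps

Budget: 26 GiB = 223338.3 Mb.
Total bitrate budget: 223338.3 Mb / 30300 s = 7.371 Mbps.
Audio total: 320 + 240 + 320 = 880 kbps = 0.880 Mbps.
Video: 7.371 − 0.880 = 6.491 Mbps.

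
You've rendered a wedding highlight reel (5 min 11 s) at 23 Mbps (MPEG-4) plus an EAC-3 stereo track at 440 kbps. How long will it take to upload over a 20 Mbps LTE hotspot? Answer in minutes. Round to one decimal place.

6.1 minutes

5 min 11 s = 311 s
Audio: 440 kbps = 0.440 Mbps.
Total bitrate: 23.440 Mbps.
File: 23.440 Mbps × 311 s = 7289.8 Mb.
At 20 Mbps: 7289.8 / 20 = 364.5 s ≈ 6.07 minutes.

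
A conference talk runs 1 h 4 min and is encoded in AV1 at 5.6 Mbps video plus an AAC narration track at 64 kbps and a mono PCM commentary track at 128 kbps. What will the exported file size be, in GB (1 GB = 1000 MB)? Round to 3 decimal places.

1 h 4 min = 64 min = 3840 s
Audio total: 64 + 128 = 192 kbps = 0.192 Mbps.
Total bitrate: 5.6 + 0.192 = 5.792 Mbps.
Stream data: 5.792 Mbps × 3840 s = 22241.3 Mb.
22,241 Mb ÷ 8 = 2,780 MB → 2.780 GB.

2.780 GB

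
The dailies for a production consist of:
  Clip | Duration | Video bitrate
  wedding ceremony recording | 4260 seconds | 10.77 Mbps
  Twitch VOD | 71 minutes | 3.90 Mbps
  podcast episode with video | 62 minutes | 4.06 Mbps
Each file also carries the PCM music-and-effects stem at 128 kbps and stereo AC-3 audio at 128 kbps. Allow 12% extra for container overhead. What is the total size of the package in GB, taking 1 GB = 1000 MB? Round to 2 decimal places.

11.30 GB

Audio total: 128 + 128 = 256 kbps = 0.256 Mbps.
wedding ceremony recording: 11.026 Mbps × 4260 s × 1.12 = 52607.3 Mb
Twitch VOD: 4.156 Mbps × 4260 s × 1.12 = 19829.1 Mb
podcast episode with video: 4.316 Mbps × 3720 s × 1.12 = 17982.2 Mb
Total: 90418.5 Mb = 11302.3 MB.
= 11.30 GB.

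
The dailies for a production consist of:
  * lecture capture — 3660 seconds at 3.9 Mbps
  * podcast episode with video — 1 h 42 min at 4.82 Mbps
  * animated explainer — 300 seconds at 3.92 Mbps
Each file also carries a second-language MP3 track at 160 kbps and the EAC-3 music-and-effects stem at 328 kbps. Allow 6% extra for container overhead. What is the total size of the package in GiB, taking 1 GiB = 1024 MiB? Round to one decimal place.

Audio total: 160 + 328 = 488 kbps = 0.488 Mbps.
lecture capture: 4.388 Mbps × 3660 s × 1.06 = 17023.7 Mb
podcast episode with video: 5.308 Mbps × 6120 s × 1.06 = 34434.1 Mb
animated explainer: 4.408 Mbps × 300 s × 1.06 = 1401.7 Mb
Total: 52859.5 Mb = 6607.4 MB.
= 6.154 GiB.

6.2 GiB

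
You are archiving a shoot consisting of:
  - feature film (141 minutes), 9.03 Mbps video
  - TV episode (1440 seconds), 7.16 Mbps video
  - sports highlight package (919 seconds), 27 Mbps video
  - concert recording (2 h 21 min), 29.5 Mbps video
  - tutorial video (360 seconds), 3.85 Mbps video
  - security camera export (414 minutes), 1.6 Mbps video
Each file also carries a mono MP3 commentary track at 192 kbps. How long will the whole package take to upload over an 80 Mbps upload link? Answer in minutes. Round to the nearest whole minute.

86 minutes

Audio: 192 kbps = 0.192 Mbps.
feature film: 9.222 Mbps × 8460 s = 78018.1 Mb
TV episode: 7.352 Mbps × 1440 s = 10586.9 Mb
sports highlight package: 27.192 Mbps × 919 s = 24989.4 Mb
concert recording: 29.692 Mbps × 8460 s = 251194.3 Mb
tutorial video: 4.042 Mbps × 360 s = 1455.1 Mb
security camera export: 1.792 Mbps × 24840 s = 44513.3 Mb
Total: 410757.2 Mb = 51344.6 MB.
At 80 Mbps: 410757.2 / 80 = 5134 s ≈ 85.6 minutes.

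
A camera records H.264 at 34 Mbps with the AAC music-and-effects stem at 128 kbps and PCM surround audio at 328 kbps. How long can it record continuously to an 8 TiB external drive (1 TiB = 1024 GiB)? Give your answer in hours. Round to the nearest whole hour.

567 hours

Audio total: 128 + 328 = 456 kbps = 0.456 Mbps.
Total bitrate: 34 + 0.456 = 34.456 Mbps.
Capacity: 8 TiB = 70,368,744 Mb.
Recording time: 70,368,744 / 34.456 = 2,042,278 s ≈ 567 hours.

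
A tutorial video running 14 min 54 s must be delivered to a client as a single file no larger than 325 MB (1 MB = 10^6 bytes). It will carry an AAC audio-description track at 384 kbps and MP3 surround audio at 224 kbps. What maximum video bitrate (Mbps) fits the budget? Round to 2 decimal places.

Budget: 325 MB = 2600.0 Mb.
14 min 54 s = 894 s
Total bitrate budget: 2600.0 Mb / 894 s = 2.908 Mbps.
Audio total: 384 + 224 = 608 kbps = 0.608 Mbps.
Video: 2.908 − 0.608 = 2.300 Mbps.

2.30 Mbps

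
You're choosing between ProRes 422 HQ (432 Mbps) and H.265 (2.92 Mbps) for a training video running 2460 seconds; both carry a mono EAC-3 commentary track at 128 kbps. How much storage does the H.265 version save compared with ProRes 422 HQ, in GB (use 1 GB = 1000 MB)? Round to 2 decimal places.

Audio: 128 kbps = 0.128 Mbps.
ProRes 422 HQ: 432.128 Mbps × 2460 s = 1063034.9 Mb = 132.879 GB.
H.265: 3.048 Mbps × 2460 s = 7498.1 Mb = 0.937 GB.
Saving: 132.879 − 0.937 = 131.942 GB.

131.94 GB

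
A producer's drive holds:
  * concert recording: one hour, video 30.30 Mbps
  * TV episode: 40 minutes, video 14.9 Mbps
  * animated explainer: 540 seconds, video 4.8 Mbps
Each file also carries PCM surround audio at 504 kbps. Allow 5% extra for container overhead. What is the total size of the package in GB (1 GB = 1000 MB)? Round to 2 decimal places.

Audio: 504 kbps = 0.504 Mbps.
concert recording: 30.804 Mbps × 3600 s × 1.05 = 116439.1 Mb
TV episode: 15.404 Mbps × 2400 s × 1.05 = 38818.1 Mb
animated explainer: 5.304 Mbps × 540 s × 1.05 = 3007.4 Mb
Total: 158264.6 Mb = 19783.1 MB.
= 19.78 GB.

19.78 GB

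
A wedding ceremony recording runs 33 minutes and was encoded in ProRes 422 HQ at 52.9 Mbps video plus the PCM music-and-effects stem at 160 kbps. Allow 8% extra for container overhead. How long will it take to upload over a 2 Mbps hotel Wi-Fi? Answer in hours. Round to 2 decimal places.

33 min = 1980 s
Audio: 160 kbps = 0.160 Mbps.
Total bitrate: 53.060 Mbps.
File: 53.060 Mbps × 1980 s = 105058.8 Mb.
With 8% container overhead: ×1.08. → 113463.5 Mb.
At 2 Mbps: 113463.5 / 2 = 56731.8 s ≈ 15.8 hours.

15.76 hours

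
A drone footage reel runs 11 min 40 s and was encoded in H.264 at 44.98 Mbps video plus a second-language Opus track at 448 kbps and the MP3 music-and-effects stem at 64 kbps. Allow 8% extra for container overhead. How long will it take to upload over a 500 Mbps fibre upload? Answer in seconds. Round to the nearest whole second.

11 min 40 s = 700 s
Audio total: 448 + 64 = 512 kbps = 0.512 Mbps.
Total bitrate: 45.492 Mbps.
File: 45.492 Mbps × 700 s = 31844.4 Mb.
With 8% container overhead: ×1.08. → 34392.0 Mb.
At 500 Mbps: 34392.0 / 500 = 68.8 s ≈ 68.8 seconds.

69 seconds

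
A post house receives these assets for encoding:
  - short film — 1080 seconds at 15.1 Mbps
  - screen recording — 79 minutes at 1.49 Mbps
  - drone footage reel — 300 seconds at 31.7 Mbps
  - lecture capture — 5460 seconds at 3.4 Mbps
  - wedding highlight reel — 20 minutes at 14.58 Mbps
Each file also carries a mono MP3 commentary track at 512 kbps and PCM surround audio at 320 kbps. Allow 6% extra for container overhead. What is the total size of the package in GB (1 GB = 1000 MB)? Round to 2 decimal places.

Audio total: 512 + 320 = 832 kbps = 0.832 Mbps.
short film: 15.932 Mbps × 1080 s × 1.06 = 18239.0 Mb
screen recording: 2.322 Mbps × 4740 s × 1.06 = 11666.7 Mb
drone footage reel: 32.532 Mbps × 300 s × 1.06 = 10345.2 Mb
lecture capture: 4.232 Mbps × 5460 s × 1.06 = 24493.1 Mb
wedding highlight reel: 15.412 Mbps × 1200 s × 1.06 = 19604.1 Mb
Total: 84348.0 Mb = 10543.5 MB.
= 10.54 GB.

10.54 GB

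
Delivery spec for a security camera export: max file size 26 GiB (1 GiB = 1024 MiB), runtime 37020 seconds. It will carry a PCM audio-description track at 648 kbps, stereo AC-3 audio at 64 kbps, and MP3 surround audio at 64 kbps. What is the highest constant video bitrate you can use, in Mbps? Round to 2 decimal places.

Budget: 26 GiB = 223338.3 Mb.
Total bitrate budget: 223338.3 Mb / 37020 s = 6.033 Mbps.
Audio total: 648 + 64 + 64 = 776 kbps = 0.776 Mbps.
Video: 6.033 − 0.776 = 5.257 Mbps.

5.26 Mbps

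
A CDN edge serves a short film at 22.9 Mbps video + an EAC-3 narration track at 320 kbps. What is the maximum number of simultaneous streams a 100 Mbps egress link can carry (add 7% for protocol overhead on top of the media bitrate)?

Audio: 320 kbps = 0.320 Mbps.
Per-viewer media rate: 23.220 Mbps.
On the wire with 7% overhead: 24.845 Mbps.
100 Mbps = 100.0 Mbps; 100.0 / 24.845 = 4.02 → 4 viewers.

4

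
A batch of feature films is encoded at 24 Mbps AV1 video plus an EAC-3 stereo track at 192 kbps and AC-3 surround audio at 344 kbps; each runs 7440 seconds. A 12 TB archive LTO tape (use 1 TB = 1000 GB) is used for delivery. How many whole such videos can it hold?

Audio total: 192 + 344 = 536 kbps = 0.536 Mbps.
Total bitrate: 24.536 Mbps.
Per item: 24.536 Mbps × 7440 s = 182,548 Mb = 22,818 MB.
Capacity: 12 TB = 96,000,000 Mb; 525.89 items → 525 complete.

525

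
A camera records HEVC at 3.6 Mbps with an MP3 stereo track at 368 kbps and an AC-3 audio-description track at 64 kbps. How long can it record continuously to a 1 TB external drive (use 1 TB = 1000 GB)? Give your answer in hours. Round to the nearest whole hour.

551 hours

Audio total: 368 + 64 = 432 kbps = 0.432 Mbps.
Total bitrate: 3.6 + 0.432 = 4.032 Mbps.
Capacity: 1 TB = 8,000,000 Mb.
Recording time: 8,000,000 / 4.032 = 1,984,127 s ≈ 551 hours.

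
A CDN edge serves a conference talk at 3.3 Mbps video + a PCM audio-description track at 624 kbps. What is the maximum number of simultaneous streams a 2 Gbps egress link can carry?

Audio: 624 kbps = 0.624 Mbps.
Per-viewer media rate: 3.924 Mbps.
2 Gbps = 2,000 Mbps; 2,000 / 3.924 = 509.68 → 509 viewers.

509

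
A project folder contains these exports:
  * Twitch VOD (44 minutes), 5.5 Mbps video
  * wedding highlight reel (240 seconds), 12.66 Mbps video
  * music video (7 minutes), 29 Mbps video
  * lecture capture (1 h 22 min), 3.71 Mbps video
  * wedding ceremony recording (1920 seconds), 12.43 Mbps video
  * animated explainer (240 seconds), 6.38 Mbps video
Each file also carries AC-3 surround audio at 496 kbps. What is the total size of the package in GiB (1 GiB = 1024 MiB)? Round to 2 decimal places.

Audio: 496 kbps = 0.496 Mbps.
Twitch VOD: 5.996 Mbps × 2640 s = 15829.4 Mb
wedding highlight reel: 13.156 Mbps × 240 s = 3157.4 Mb
music video: 29.496 Mbps × 420 s = 12388.3 Mb
lecture capture: 4.206 Mbps × 4920 s = 20693.5 Mb
wedding ceremony recording: 12.926 Mbps × 1920 s = 24817.9 Mb
animated explainer: 6.876 Mbps × 240 s = 1650.2 Mb
Total: 78536.9 Mb = 9817.1 MB.
= 9.143 GiB.

9.14 GiB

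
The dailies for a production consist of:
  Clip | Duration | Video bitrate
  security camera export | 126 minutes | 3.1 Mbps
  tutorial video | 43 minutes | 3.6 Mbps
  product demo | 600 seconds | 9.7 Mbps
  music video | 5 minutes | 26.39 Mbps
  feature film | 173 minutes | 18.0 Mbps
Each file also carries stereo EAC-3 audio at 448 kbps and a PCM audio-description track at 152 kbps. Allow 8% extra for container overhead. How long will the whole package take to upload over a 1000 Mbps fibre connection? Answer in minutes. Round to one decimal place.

Audio total: 448 + 152 = 600 kbps = 0.600 Mbps.
security camera export: 3.700 Mbps × 7560 s × 1.08 = 30209.8 Mb
tutorial video: 4.200 Mbps × 2580 s × 1.08 = 11702.9 Mb
product demo: 10.300 Mbps × 600 s × 1.08 = 6674.4 Mb
music video: 26.990 Mbps × 300 s × 1.08 = 8744.8 Mb
feature film: 18.600 Mbps × 10380 s × 1.08 = 208513.4 Mb
Total: 265845.2 Mb = 33230.7 MB.
At 1000 Mbps: 265845.2 / 1000 = 266 s ≈ 4.43 minutes.

4.4 minutes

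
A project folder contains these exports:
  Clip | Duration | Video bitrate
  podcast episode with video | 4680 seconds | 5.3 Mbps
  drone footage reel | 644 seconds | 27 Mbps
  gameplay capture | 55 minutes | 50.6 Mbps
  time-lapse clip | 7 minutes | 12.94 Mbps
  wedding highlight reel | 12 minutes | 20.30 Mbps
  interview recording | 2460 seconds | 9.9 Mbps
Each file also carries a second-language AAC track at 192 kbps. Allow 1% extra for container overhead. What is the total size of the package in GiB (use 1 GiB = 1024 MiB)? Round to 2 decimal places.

30.09 GiB

Audio: 192 kbps = 0.192 Mbps.
podcast episode with video: 5.492 Mbps × 4680 s × 1.01 = 25959.6 Mb
drone footage reel: 27.192 Mbps × 644 s × 1.01 = 17686.8 Mb
gameplay capture: 50.792 Mbps × 3300 s × 1.01 = 169289.7 Mb
time-lapse clip: 13.132 Mbps × 420 s × 1.01 = 5570.6 Mb
wedding highlight reel: 20.492 Mbps × 720 s × 1.01 = 14901.8 Mb
interview recording: 10.092 Mbps × 2460 s × 1.01 = 25074.6 Mb
Total: 258483.0 Mb = 32310.4 MB.
= 30.09 GiB.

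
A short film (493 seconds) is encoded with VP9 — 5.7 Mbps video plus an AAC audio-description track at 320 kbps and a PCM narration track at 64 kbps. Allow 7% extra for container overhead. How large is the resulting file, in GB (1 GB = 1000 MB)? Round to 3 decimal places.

Audio total: 320 + 64 = 384 kbps = 0.384 Mbps.
Total bitrate: 5.7 + 0.384 = 6.084 Mbps.
Stream data: 6.084 Mbps × 493 s = 2999.4 Mb.
With 7% container overhead: ×1.07.
3,209 Mb ÷ 8 = 401.2 MB → 0.4012 GB.

0.401 GB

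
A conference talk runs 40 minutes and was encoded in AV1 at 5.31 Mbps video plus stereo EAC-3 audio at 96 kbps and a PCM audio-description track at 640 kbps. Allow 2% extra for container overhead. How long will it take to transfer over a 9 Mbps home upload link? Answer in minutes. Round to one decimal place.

27.4 minutes

40 min = 2400 s
Audio total: 96 + 640 = 736 kbps = 0.736 Mbps.
Total bitrate: 6.046 Mbps.
File: 6.046 Mbps × 2400 s = 14510.4 Mb.
With 2% container overhead: ×1.02. → 14800.6 Mb.
At 9 Mbps: 14800.6 / 9 = 1644.5 s ≈ 27.4 minutes.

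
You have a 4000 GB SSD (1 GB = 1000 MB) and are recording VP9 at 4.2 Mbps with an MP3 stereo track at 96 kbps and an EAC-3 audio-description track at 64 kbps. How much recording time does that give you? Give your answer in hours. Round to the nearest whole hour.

Audio total: 96 + 64 = 160 kbps = 0.160 Mbps.
Total bitrate: 4.2 + 0.160 = 4.360 Mbps.
Capacity: 4000 GB = 32,000,000 Mb.
Recording time: 32,000,000 / 4.360 = 7,339,450 s ≈ 2,039 hours.

2039 hours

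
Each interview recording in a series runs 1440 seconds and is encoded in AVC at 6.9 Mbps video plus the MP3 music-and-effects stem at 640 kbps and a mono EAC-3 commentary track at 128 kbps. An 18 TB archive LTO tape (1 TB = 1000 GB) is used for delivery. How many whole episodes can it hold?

Audio total: 640 + 128 = 768 kbps = 0.768 Mbps.
Total bitrate: 7.668 Mbps.
Per item: 7.668 Mbps × 1440 s = 11,042 Mb = 1,380 MB.
Capacity: 18 TB = 144,000,000 Mb; 13041.21 items → 13041 complete.

13041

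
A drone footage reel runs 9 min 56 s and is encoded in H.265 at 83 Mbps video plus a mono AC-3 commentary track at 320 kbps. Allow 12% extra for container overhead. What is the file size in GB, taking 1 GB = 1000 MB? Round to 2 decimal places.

9 min 56 s = 596 s
Audio: 320 kbps = 0.320 Mbps.
Total bitrate: 83 + 0.320 = 83.320 Mbps.
Stream data: 83.320 Mbps × 596 s = 49658.7 Mb.
With 12% container overhead: ×1.12.
55,618 Mb ÷ 8 = 6,952 MB → 6.952 GB.

6.95 GB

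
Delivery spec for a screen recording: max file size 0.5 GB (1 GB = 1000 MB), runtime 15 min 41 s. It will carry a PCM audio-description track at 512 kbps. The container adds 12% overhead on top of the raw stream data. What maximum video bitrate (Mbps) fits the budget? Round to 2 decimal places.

Budget: 0.5 GB = 4000.0 Mb.
Stream payload after overhead: 4000.0 / 1.12 = 3571.4 Mb.
15 min 41 s = 941 s
Total bitrate budget: 3571.4 Mb / 941 s = 3.795 Mbps.
Audio: 512 kbps = 0.512 Mbps.
Video: 3.795 − 0.512 = 3.283 Mbps.

3.28 Mbps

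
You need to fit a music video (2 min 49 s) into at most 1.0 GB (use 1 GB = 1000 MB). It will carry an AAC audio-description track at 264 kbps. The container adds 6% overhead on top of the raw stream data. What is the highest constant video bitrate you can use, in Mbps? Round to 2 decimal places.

44.39 Mbps

Budget: 1.0 GB = 8000.0 Mb.
Stream payload after overhead: 8000.0 / 1.06 = 7547.2 Mb.
2 min 49 s = 169 s
Total bitrate budget: 7547.2 Mb / 169 s = 44.658 Mbps.
Audio: 264 kbps = 0.264 Mbps.
Video: 44.658 − 0.264 = 44.394 Mbps.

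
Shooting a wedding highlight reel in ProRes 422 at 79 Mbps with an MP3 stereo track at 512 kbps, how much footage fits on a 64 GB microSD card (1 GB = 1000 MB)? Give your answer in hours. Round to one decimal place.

Audio: 512 kbps = 0.512 Mbps.
Total bitrate: 79 + 0.512 = 79.512 Mbps.
Capacity: 64 GB = 512,000 Mb.
Recording time: 512,000 / 79.512 = 6,439 s ≈ 1.79 hours.

1.8 hours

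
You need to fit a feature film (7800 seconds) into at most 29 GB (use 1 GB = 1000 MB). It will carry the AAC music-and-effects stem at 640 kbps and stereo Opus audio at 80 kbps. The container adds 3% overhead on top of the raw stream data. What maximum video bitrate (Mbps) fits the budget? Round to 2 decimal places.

Budget: 29 GB = 232000.0 Mb.
Stream payload after overhead: 232000.0 / 1.03 = 225242.7 Mb.
Total bitrate budget: 225242.7 Mb / 7800 s = 28.877 Mbps.
Audio total: 640 + 80 = 720 kbps = 0.720 Mbps.
Video: 28.877 − 0.720 = 28.157 Mbps.

28.16 Mbps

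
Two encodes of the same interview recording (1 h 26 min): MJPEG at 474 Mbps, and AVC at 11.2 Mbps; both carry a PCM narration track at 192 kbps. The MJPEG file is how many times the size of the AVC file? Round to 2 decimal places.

1 h 26 min = 86 min = 5160 s
Audio: 192 kbps = 0.192 Mbps.
MJPEG: 474.192 Mbps × 5160 s = 2446830.7 Mb = 284.849 GiB.
AVC: 11.392 Mbps × 5160 s = 58782.7 Mb = 6.843 GiB.
Ratio: 284.849 / 6.843 = 41.625.

41.63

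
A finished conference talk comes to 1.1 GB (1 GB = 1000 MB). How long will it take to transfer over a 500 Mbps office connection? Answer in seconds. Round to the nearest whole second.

18 seconds

File: 1.1 GB = 8800.0 Mb.
At 500 Mbps: 8800.0 / 500 = 17.6 s ≈ 17.6 seconds.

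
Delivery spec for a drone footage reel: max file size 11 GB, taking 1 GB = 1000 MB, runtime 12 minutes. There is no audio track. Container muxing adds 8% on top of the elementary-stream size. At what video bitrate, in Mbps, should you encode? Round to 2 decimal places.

113.17 Mbps

Budget: 11 GB = 88000.0 Mb.
Stream payload after overhead: 88000.0 / 1.08 = 81481.5 Mb.
12 min = 720 s
Total bitrate budget: 81481.5 Mb / 720 s = 113.169 Mbps.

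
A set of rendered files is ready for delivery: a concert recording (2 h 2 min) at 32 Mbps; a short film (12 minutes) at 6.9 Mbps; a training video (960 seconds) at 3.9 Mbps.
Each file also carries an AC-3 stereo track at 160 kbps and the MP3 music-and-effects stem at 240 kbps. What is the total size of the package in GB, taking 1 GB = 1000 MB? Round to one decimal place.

30.8 GB

Audio total: 160 + 240 = 400 kbps = 0.400 Mbps.
concert recording: 32.400 Mbps × 7320 s = 237168.0 Mb
short film: 7.300 Mbps × 720 s = 5256.0 Mb
training video: 4.300 Mbps × 960 s = 4128.0 Mb
Total: 246552.0 Mb = 30819.0 MB.
= 30.82 GB.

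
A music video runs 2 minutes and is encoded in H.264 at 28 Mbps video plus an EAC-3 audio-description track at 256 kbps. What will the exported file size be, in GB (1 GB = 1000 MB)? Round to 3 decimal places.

0.424 GB

2 min = 120 s
Audio: 256 kbps = 0.256 Mbps.
Total bitrate: 28 + 0.256 = 28.256 Mbps.
Stream data: 28.256 Mbps × 120 s = 3390.7 Mb.
3,391 Mb ÷ 8 = 423.8 MB → 0.4238 GB.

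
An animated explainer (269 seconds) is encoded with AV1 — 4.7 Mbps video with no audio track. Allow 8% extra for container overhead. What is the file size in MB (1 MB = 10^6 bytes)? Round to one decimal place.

170.7 MB

Total bitrate: 4.7 Mbps.
Stream data: 4.700 Mbps × 269 s = 1264.3 Mb.
With 8% container overhead: ×1.08.
1,365 Mb ÷ 8 = 170.7 MB → 170.7 MB.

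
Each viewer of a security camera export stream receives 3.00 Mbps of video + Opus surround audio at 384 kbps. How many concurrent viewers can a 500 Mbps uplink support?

147

Audio: 384 kbps = 0.384 Mbps.
Per-viewer media rate: 3.384 Mbps.
500 Mbps = 500.0 Mbps; 500.0 / 3.384 = 147.75 → 147 viewers.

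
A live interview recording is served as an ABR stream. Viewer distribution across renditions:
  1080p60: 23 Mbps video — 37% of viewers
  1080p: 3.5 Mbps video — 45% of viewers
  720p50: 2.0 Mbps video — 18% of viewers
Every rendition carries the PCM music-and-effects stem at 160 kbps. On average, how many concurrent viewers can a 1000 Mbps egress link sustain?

94

Audio: 160 kbps = 0.160 Mbps.
Average per-viewer bitrate: 0.37×23.160 + 0.45×3.660 + 0.18×2.160 = 10.605 Mbps.
1000 Mbps = 1,000 Mbps; 1,000 / 10.605 = 94.30 → 94.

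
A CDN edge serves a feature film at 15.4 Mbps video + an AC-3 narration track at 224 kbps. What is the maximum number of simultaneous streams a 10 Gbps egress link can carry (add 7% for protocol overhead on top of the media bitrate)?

Audio: 224 kbps = 0.224 Mbps.
Per-viewer media rate: 15.624 Mbps.
On the wire with 7% overhead: 16.718 Mbps.
10 Gbps = 10,000 Mbps; 10,000 / 16.718 = 598.17 → 598 viewers.

598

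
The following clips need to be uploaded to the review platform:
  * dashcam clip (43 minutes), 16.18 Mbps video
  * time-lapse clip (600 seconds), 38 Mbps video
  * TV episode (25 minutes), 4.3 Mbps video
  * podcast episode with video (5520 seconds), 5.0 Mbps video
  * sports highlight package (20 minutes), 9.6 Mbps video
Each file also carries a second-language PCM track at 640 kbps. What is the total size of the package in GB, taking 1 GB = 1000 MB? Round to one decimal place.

Audio: 640 kbps = 0.640 Mbps.
dashcam clip: 16.820 Mbps × 2580 s = 43395.6 Mb
time-lapse clip: 38.640 Mbps × 600 s = 23184.0 Mb
TV episode: 4.940 Mbps × 1500 s = 7410.0 Mb
podcast episode with video: 5.640 Mbps × 5520 s = 31132.8 Mb
sports highlight package: 10.240 Mbps × 1200 s = 12288.0 Mb
Total: 117410.4 Mb = 14676.3 MB.
= 14.68 GB.

14.7 GB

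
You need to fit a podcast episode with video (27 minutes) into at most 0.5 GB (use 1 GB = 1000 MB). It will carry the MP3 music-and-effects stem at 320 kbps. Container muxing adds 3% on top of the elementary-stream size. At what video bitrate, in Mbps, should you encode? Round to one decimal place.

Budget: 0.5 GB = 4000.0 Mb.
Stream payload after overhead: 4000.0 / 1.03 = 3883.5 Mb.
27 min = 1620 s
Total bitrate budget: 3883.5 Mb / 1620 s = 2.397 Mbps.
Audio: 320 kbps = 0.320 Mbps.
Video: 2.397 − 0.320 = 2.077 Mbps.

2.1 Mbps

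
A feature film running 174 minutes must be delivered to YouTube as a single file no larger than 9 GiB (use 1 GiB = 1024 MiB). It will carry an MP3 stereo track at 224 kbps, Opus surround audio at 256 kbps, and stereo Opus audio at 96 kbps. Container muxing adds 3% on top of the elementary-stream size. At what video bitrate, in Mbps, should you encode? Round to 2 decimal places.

Budget: 9 GiB = 77309.4 Mb.
Stream payload after overhead: 77309.4 / 1.03 = 75057.7 Mb.
174 min = 10440 s
Total bitrate budget: 75057.7 Mb / 10440 s = 7.189 Mbps.
Audio total: 224 + 256 + 96 = 576 kbps = 0.576 Mbps.
Video: 7.189 − 0.576 = 6.613 Mbps.

6.61 Mbps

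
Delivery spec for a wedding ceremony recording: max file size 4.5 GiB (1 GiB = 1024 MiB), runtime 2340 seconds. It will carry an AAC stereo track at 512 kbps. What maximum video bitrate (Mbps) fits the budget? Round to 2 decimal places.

Budget: 4.5 GiB = 38654.7 Mb.
Total bitrate budget: 38654.7 Mb / 2340 s = 16.519 Mbps.
Audio: 512 kbps = 0.512 Mbps.
Video: 16.519 − 0.512 = 16.007 Mbps.

16.01 Mbps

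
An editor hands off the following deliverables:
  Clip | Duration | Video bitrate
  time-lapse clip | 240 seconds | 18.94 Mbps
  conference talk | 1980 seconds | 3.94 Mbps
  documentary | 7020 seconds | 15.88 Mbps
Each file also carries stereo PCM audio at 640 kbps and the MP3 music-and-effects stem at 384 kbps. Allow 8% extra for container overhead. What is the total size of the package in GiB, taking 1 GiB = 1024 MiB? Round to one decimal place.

Audio total: 640 + 384 = 1024 kbps = 1.024 Mbps.
time-lapse clip: 19.964 Mbps × 240 s × 1.08 = 5174.7 Mb
conference talk: 4.964 Mbps × 1980 s × 1.08 = 10615.0 Mb
documentary: 16.904 Mbps × 7020 s × 1.08 = 128159.4 Mb
Total: 143949.1 Mb = 17993.6 MB.
= 16.76 GiB.

16.8 GiB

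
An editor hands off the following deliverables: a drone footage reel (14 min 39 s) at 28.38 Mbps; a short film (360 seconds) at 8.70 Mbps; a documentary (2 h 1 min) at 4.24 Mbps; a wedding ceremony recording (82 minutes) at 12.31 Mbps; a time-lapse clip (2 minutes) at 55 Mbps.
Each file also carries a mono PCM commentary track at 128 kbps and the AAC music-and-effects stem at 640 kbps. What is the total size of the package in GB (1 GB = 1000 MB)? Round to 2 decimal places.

Audio total: 128 + 640 = 768 kbps = 0.768 Mbps.
drone footage reel: 29.148 Mbps × 879 s = 25621.1 Mb
short film: 9.468 Mbps × 360 s = 3408.5 Mb
documentary: 5.008 Mbps × 7260 s = 36358.1 Mb
wedding ceremony recording: 13.078 Mbps × 4920 s = 64343.8 Mb
time-lapse clip: 55.768 Mbps × 120 s = 6692.2 Mb
Total: 136423.6 Mb = 17052.9 MB.
= 17.05 GB.

17.05 GB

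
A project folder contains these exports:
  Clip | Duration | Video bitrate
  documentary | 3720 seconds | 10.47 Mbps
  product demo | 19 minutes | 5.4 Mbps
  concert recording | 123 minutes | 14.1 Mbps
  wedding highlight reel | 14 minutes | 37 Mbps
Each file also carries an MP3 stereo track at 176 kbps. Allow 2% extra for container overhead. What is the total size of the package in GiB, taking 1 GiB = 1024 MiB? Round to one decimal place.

21.7 GiB

Audio: 176 kbps = 0.176 Mbps.
documentary: 10.646 Mbps × 3720 s × 1.02 = 40395.2 Mb
product demo: 5.576 Mbps × 1140 s × 1.02 = 6483.8 Mb
concert recording: 14.276 Mbps × 7380 s × 1.02 = 107464.0 Mb
wedding highlight reel: 37.176 Mbps × 840 s × 1.02 = 31852.4 Mb
Total: 186195.4 Mb = 23274.4 MB.
= 21.68 GiB.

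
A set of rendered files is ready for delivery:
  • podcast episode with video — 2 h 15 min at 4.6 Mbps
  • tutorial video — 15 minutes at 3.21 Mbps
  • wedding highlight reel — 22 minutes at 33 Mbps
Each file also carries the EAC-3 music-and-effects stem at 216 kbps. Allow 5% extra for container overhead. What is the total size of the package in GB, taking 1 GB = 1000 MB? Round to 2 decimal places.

11.28 GB

Audio: 216 kbps = 0.216 Mbps.
podcast episode with video: 4.816 Mbps × 8100 s × 1.05 = 40960.1 Mb
tutorial video: 3.426 Mbps × 900 s × 1.05 = 3237.6 Mb
wedding highlight reel: 33.216 Mbps × 1320 s × 1.05 = 46037.4 Mb
Total: 90235.0 Mb = 11279.4 MB.
= 11.28 GB.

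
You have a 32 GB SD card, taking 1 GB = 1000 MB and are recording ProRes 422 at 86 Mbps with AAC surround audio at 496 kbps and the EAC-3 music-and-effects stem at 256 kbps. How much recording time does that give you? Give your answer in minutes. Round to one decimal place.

49.2 minutes

Audio total: 496 + 256 = 752 kbps = 0.752 Mbps.
Total bitrate: 86 + 0.752 = 86.752 Mbps.
Capacity: 32 GB = 256,000 Mb.
Recording time: 256,000 / 86.752 = 2,951 s ≈ 49.2 minutes.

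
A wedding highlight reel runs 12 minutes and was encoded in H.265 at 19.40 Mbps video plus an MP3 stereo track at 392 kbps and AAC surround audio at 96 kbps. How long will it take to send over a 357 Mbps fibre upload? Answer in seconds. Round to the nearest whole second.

12 min = 720 s
Audio total: 392 + 96 = 488 kbps = 0.488 Mbps.
Total bitrate: 19.888 Mbps.
File: 19.888 Mbps × 720 s = 14319.4 Mb.
At 357 Mbps: 14319.4 / 357 = 40.1 s ≈ 40.1 seconds.

40 seconds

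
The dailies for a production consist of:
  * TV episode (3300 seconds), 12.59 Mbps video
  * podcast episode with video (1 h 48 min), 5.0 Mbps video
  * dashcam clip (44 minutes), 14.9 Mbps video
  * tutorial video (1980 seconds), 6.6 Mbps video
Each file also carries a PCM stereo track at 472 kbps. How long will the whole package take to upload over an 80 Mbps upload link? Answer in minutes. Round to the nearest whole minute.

Audio: 472 kbps = 0.472 Mbps.
TV episode: 13.062 Mbps × 3300 s = 43104.6 Mb
podcast episode with video: 5.472 Mbps × 6480 s = 35458.6 Mb
dashcam clip: 15.372 Mbps × 2640 s = 40582.1 Mb
tutorial video: 7.072 Mbps × 1980 s = 14002.6 Mb
Total: 133147.8 Mb = 16643.5 MB.
At 80 Mbps: 133147.8 / 80 = 1664 s ≈ 27.7 minutes.

28 minutes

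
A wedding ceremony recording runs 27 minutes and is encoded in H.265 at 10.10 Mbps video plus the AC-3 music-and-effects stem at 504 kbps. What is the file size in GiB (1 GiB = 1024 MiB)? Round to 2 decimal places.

2.00 GiB

27 min = 1620 s
Audio: 504 kbps = 0.504 Mbps.
Total bitrate: 10.10 + 0.504 = 10.604 Mbps.
Stream data: 10.604 Mbps × 1620 s = 17178.5 Mb.
17,178 Mb = 2,147,310,000 bytes ÷ 1,073,741,824 = 2.000 GiB.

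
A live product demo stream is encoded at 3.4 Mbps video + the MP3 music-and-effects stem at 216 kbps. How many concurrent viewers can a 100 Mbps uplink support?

27

Audio: 216 kbps = 0.216 Mbps.
Per-viewer media rate: 3.616 Mbps.
100 Mbps = 100.0 Mbps; 100.0 / 3.616 = 27.65 → 27 viewers.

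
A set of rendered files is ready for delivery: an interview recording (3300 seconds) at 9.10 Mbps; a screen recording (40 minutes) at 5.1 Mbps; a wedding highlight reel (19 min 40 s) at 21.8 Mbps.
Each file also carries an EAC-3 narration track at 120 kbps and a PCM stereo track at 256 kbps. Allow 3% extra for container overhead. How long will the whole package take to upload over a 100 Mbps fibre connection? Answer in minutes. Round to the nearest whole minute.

12 minutes

Audio total: 120 + 256 = 376 kbps = 0.376 Mbps.
interview recording: 9.476 Mbps × 3300 s × 1.03 = 32208.9 Mb
screen recording: 5.476 Mbps × 2400 s × 1.03 = 13536.7 Mb
wedding highlight reel: 22.176 Mbps × 1180 s × 1.03 = 26952.7 Mb
Total: 72698.3 Mb = 9087.3 MB.
At 100 Mbps: 72698.3 / 100 = 727 s ≈ 12.1 minutes.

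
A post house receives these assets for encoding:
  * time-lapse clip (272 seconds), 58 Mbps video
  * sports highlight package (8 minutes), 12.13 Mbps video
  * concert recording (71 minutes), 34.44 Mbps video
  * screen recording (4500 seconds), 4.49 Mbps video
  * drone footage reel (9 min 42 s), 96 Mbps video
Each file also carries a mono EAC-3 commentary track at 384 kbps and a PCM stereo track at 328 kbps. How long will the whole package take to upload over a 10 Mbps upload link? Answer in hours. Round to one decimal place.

Audio total: 384 + 328 = 712 kbps = 0.712 Mbps.
time-lapse clip: 58.712 Mbps × 272 s = 15969.7 Mb
sports highlight package: 12.842 Mbps × 480 s = 6164.2 Mb
concert recording: 35.152 Mbps × 4260 s = 149747.5 Mb
screen recording: 5.202 Mbps × 4500 s = 23409.0 Mb
drone footage reel: 96.712 Mbps × 582 s = 56286.4 Mb
Total: 251576.7 Mb = 31447.1 MB.
At 10 Mbps: 251576.7 / 10 = 25158 s ≈ 6.99 hours.

7.0 hours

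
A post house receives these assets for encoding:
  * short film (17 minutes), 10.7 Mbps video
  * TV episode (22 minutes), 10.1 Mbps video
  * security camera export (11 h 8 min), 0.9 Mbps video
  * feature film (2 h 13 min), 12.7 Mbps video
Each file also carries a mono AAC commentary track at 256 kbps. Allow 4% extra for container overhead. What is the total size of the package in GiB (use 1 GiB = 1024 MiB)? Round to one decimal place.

21.1 GiB

Audio: 256 kbps = 0.256 Mbps.
short film: 10.956 Mbps × 1020 s × 1.04 = 11622.1 Mb
TV episode: 10.356 Mbps × 1320 s × 1.04 = 14216.7 Mb
security camera export: 1.156 Mbps × 40080 s × 1.04 = 48185.8 Mb
feature film: 12.956 Mbps × 7980 s × 1.04 = 107524.4 Mb
Total: 181549.1 Mb = 22693.6 MB.
= 21.14 GiB.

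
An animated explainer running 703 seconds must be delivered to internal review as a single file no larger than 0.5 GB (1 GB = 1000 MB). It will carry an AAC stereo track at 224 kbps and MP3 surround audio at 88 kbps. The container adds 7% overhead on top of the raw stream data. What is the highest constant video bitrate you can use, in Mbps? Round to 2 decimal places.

Budget: 0.5 GB = 4000.0 Mb.
Stream payload after overhead: 4000.0 / 1.07 = 3738.3 Mb.
Total bitrate budget: 3738.3 Mb / 703 s = 5.318 Mbps.
Audio total: 224 + 88 = 312 kbps = 0.312 Mbps.
Video: 5.318 − 0.312 = 5.006 Mbps.

5.01 Mbps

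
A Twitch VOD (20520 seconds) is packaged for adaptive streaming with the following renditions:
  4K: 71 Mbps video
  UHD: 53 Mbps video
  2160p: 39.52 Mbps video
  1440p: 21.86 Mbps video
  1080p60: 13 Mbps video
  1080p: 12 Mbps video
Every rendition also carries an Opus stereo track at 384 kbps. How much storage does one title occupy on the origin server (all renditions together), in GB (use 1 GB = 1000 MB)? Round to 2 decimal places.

Audio: 384 kbps = 0.384 Mbps.
Sum of rendition bitrates: (71+0.384) + (53+0.384) + (39.52+0.384) + (21.86+0.384) + (13+0.384) + (12+0.384) = 212.684 Mbps.
× 20520 s = 4,364,276 Mb = 545,534 MB = 545.5 GB.

545.53 GB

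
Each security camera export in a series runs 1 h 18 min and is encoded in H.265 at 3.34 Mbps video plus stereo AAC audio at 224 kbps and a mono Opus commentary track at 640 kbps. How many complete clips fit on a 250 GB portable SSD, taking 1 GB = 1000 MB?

101

1 h 18 min = 78 min = 4680 s
Audio total: 224 + 640 = 864 kbps = 0.864 Mbps.
Total bitrate: 4.204 Mbps.
Per item: 4.204 Mbps × 4680 s = 19,675 Mb = 2,459 MB.
Capacity: 250 GB = 2,000,000 Mb; 101.65 items → 101 complete.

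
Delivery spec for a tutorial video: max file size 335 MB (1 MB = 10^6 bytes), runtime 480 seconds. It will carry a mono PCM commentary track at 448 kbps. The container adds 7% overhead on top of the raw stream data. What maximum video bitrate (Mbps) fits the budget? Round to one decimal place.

Budget: 335 MB = 2680.0 Mb.
Stream payload after overhead: 2680.0 / 1.07 = 2504.7 Mb.
Total bitrate budget: 2504.7 Mb / 480 s = 5.218 Mbps.
Audio: 448 kbps = 0.448 Mbps.
Video: 5.218 − 0.448 = 4.770 Mbps.

4.8 Mbps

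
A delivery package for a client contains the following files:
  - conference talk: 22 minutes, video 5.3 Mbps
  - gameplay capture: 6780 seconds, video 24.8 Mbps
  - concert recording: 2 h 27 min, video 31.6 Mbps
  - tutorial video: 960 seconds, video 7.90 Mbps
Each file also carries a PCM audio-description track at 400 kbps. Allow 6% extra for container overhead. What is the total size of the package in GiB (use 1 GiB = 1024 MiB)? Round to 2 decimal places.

57.82 GiB

Audio: 400 kbps = 0.400 Mbps.
conference talk: 5.700 Mbps × 1320 s × 1.06 = 7975.4 Mb
gameplay capture: 25.200 Mbps × 6780 s × 1.06 = 181107.4 Mb
concert recording: 32.000 Mbps × 8820 s × 1.06 = 299174.4 Mb
tutorial video: 8.300 Mbps × 960 s × 1.06 = 8446.1 Mb
Total: 496703.3 Mb = 62087.9 MB.
= 57.82 GiB.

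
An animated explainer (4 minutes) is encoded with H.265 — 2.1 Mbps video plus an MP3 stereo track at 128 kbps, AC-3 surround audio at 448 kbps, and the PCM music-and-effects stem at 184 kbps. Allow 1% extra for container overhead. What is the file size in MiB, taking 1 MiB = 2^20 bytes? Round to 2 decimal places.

4 min = 240 s
Audio total: 128 + 448 + 184 = 760 kbps = 0.760 Mbps.
Total bitrate: 2.1 + 0.760 = 2.860 Mbps.
Stream data: 2.860 Mbps × 240 s = 686.4 Mb.
With 1% container overhead: ×1.01.
693.3 Mb = 86,658,000 bytes ÷ 1,048,576 = 82.64 MiB.

82.64 MiB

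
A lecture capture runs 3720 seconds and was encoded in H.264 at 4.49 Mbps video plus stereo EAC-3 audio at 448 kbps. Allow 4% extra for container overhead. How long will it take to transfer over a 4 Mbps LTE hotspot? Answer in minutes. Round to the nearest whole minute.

Audio: 448 kbps = 0.448 Mbps.
Total bitrate: 4.938 Mbps.
File: 4.938 Mbps × 3720 s = 18369.4 Mb.
With 4% container overhead: ×1.04. → 19104.1 Mb.
At 4 Mbps: 19104.1 / 4 = 4776.0 s ≈ 79.6 minutes.

80 minutes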